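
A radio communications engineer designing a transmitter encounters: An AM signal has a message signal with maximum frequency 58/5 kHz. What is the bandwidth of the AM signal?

In AM (double-sideband), the bandwidth is twice the message frequency.
BW = 2 * f_m = 2 * 58/5 kHz = 116/5 kHz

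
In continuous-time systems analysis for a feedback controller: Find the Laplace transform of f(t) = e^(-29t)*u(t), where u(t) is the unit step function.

Standard Laplace transform pair:
e^(-at)*u(t) <-> 1/(s+a)
With a = 29: L{e^(-29t)*u(t)} = 1/(s+29), ROC: Re(s) > -29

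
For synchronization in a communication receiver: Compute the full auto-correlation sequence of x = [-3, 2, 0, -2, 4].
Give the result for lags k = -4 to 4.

r_xx[k] = sum_m x[m]*x[m+k], indexed from 0, for k = -4 to 4:
  r_xx[-4] = x[4]*x[0] = -12
  r_xx[-3] = x[3]*x[0] + x[4]*x[1] = 14
  r_xx[-2] = x[2]*x[0] + x[3]*x[1] + x[4]*x[2] = -4
  r_xx[-1] = x[1]*x[0] + x[2]*x[1] + x[3]*x[2] + x[4]*x[3] = -14
  r_xx[0] = x[0]*x[0] + x[1]*x[1] + x[2]*x[2] + x[3]*x[3] + x[4]*x[4] = 33
  r_xx[1] = x[0]*x[1] + x[1]*x[2] + x[2]*x[3] + x[3]*x[4] = -14
  r_xx[2] = x[0]*x[2] + x[1]*x[3] + x[2]*x[4] = -4
  r_xx[3] = x[0]*x[3] + x[1]*x[4] = 14
  r_xx[4] = x[0]*x[4] = -12
r_xx = [-12, 14, -4, -14, 33, -14, -4, 14, -12]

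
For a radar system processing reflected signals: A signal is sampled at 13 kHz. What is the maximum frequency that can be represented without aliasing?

The maximum frequency that can be represented without aliasing
is the Nyquist frequency: f_max = f_s / 2 = 13 kHz / 2 = 13/2 kHz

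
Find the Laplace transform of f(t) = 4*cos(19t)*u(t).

Standard pair: cos(wt)*u(t) <-> s/(s^2+w^2)
With w = 19: L{4*cos(19t)*u(t)} = 4s/(s^2+361)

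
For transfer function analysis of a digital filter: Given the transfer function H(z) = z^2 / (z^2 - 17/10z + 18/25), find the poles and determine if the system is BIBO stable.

Poles are roots of the denominator: z^2 - 17/10z + 18/25 = 0.
Quadratic formula: z = [-(-17/10) +/- sqrt((-17/10)^2 - 4*(18/25))] / 2
Discriminant = 289/100 - 72/25 = 1/100; sqrt = 1/10.
z = (17/10 +/- 1/10) / 2 => z = 9/10 or z = 4/5.
|p1| = 9/10, |p2| = 4/5.
For BIBO stability, all poles must lie inside the unit circle (|p| < 1).
System is STABLE since both |p| < 1.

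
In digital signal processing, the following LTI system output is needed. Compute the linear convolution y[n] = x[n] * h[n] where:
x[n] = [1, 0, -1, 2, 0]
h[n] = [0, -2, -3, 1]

y[n] = sum_k x[k]*h[n-k]. Output length = len(x) + len(h) - 1 = 5 + 4 - 1 = 8.
y[0] = 1*0 = 0
y[1] = 0*0 + 1*-2 = -2
y[2] = -1*0 + 0*-2 + 1*-3 = -3
y[3] = 2*0 + -1*-2 + 0*-3 + 1*1 = 3
y[4] = 0*0 + 2*-2 + -1*-3 + 0*1 = -1
y[5] = 0*-2 + 2*-3 + -1*1 = -7
y[6] = 0*-3 + 2*1 = 2
y[7] = 0*1 = 0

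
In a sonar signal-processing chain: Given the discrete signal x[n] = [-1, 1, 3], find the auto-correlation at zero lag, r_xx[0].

The auto-correlation at zero lag r_xx[0] equals the signal energy.
r_xx[0] = sum of x[n]^2 = (-1)^2 + 1^2 + 3^2
= 1 + 1 + 9 = 11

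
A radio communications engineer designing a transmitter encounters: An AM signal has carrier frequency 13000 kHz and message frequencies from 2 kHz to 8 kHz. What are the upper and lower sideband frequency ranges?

Upper sideband (USB) = fc + [fm_low, fm_high] = 13000 + [2, 8] = [13002, 13008] kHz
Lower sideband (LSB) = fc - [fm_high, fm_low] = 13000 - [8, 2] = [12992, 12998] kHz
Total occupied spectrum: 12992 kHz to 13008 kHz (plus carrier at 13000 kHz)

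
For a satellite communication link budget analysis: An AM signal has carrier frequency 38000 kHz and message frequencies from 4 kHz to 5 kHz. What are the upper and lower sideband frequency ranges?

Upper sideband (USB) = fc + [fm_low, fm_high] = 38000 + [4, 5] = [38004, 38005] kHz
Lower sideband (LSB) = fc - [fm_high, fm_low] = 38000 - [5, 4] = [37995, 37996] kHz
Total occupied spectrum: 37995 kHz to 38005 kHz (plus carrier at 38000 kHz)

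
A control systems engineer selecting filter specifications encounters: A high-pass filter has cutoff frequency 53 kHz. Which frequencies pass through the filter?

A high-pass filter passes all frequencies above the cutoff frequency 53 kHz and attenuates lower frequencies.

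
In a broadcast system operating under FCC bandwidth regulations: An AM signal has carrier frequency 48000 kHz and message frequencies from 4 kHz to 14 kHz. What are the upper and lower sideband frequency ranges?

Upper sideband (USB) = fc + [fm_low, fm_high] = 48000 + [4, 14] = [48004, 48014] kHz
Lower sideband (LSB) = fc - [fm_high, fm_low] = 48000 - [14, 4] = [47986, 47996] kHz
Total occupied spectrum: 47986 kHz to 48014 kHz (plus carrier at 48000 kHz)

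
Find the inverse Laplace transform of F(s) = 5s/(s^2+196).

Standard pair: s/(s^2+w^2) <-> cos(wt)*u(t)
With k=5, w=14: f(t) = 5*cos(14t)*u(t)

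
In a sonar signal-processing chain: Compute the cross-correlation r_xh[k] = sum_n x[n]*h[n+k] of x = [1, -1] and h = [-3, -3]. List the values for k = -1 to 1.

Both sequences indexed from 0 and zero outside their support.
Lags with overlap: k = -1 to 1.
  r_xh[-1] = x[1]*h[0] = 3
  r_xh[0] = x[0]*h[0] + x[1]*h[1] = 0
  r_xh[1] = x[0]*h[1] = -3
r_xh = [3, 0, -3] (for k = -1, ..., 1)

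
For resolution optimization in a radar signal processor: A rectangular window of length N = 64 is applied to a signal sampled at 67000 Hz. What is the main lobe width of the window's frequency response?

For a rectangular window of length N,
the main lobe width in frequency is 2*f_s/N.
= 2*67000/64 = 8375/4 Hz
This determines the minimum frequency separation for resolving two sinusoids.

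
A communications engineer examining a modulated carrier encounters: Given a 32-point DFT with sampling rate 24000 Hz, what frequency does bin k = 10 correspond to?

The frequency of DFT bin k is: f_k = k * f_s / N
f_10 = 10 * 24000 / 32 = 7500 Hz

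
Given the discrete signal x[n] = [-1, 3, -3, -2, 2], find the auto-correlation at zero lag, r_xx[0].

The auto-correlation at zero lag r_xx[0] equals the signal energy.
r_xx[0] = sum of x[n]^2 = (-1)^2 + 3^2 + (-3)^2 + (-2)^2 + 2^2
= 1 + 9 + 9 + 4 + 4 = 27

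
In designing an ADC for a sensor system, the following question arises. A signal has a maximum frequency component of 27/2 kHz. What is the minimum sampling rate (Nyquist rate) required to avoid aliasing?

By the Nyquist-Shannon sampling theorem,
the minimum sampling rate (Nyquist rate) must be at least 2 * f_max.
Nyquist rate = 2 * 27/2 kHz = 27 kHz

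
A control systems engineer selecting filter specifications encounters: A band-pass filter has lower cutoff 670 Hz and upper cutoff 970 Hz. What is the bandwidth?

Bandwidth = f_high - f_low
= 970 Hz - 670 Hz = 300 Hz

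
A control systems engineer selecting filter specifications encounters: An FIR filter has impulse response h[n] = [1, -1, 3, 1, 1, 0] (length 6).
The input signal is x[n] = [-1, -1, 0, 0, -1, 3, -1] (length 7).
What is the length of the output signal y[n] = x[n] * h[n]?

For linear convolution, the output length is:
len(y) = len(x) + len(h) - 1 = 7 + 6 - 1 = 12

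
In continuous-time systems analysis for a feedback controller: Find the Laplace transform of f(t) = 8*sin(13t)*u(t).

Standard pair: sin(wt)*u(t) <-> w/(s^2+w^2)
With w = 13: L{8*sin(13t)*u(t)} = 104/(s^2+169)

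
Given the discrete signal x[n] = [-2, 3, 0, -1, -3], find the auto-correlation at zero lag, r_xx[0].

The auto-correlation at zero lag r_xx[0] equals the signal energy.
r_xx[0] = sum of x[n]^2 = (-2)^2 + 3^2 + 0^2 + (-1)^2 + (-3)^2
= 4 + 9 + 0 + 1 + 9 = 23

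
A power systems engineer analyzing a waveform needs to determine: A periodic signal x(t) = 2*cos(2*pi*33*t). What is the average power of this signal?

Average power of A*cos(wt) is A^2/2.
P = 2^2 / 2 = 4/2 = 2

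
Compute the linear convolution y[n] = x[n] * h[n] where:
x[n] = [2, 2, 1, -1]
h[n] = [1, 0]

y[n] = sum_k x[k]*h[n-k]. Output length = len(x) + len(h) - 1 = 4 + 2 - 1 = 5.
y[0] = 2*1 = 2
y[1] = 2*1 + 2*0 = 2
y[2] = 1*1 + 2*0 = 1
y[3] = -1*1 + 1*0 = -1
y[4] = -1*0 = 0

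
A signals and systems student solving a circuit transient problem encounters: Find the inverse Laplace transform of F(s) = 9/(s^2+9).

Standard pair: w/(s^2+w^2) <-> sin(wt)*u(t)
Recognize w^2 = 9, so w = 3; numerator 9 = 3*3.
f(t) = 3*sin(3t)*u(t)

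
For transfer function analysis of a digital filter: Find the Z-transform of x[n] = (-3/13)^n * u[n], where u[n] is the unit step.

The Z-transform of a^n * u[n] is z/(z-a) for |z| > |a|.
Here a = -3/13, so X(z) = z/(z - (-3/13)) = 13z/(13z + 3)
ROC: |z| > 3/13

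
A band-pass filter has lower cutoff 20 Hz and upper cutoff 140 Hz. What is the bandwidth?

Bandwidth = f_high - f_low
= 140 Hz - 20 Hz = 120 Hz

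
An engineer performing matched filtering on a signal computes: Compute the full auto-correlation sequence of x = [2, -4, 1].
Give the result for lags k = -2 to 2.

r_xx[k] = sum_m x[m]*x[m+k], indexed from 0, for k = -2 to 2:
  r_xx[-2] = x[2]*x[0] = 2
  r_xx[-1] = x[1]*x[0] + x[2]*x[1] = -12
  r_xx[0] = x[0]*x[0] + x[1]*x[1] + x[2]*x[2] = 21
  r_xx[1] = x[0]*x[1] + x[1]*x[2] = -12
  r_xx[2] = x[0]*x[2] = 2
r_xx = [2, -12, 21, -12, 2]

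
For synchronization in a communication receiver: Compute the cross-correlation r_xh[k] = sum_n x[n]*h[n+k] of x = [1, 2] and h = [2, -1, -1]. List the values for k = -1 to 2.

Both sequences indexed from 0 and zero outside their support.
Lags with overlap: k = -1 to 2.
  r_xh[-1] = x[1]*h[0] = 4
  r_xh[0] = x[0]*h[0] + x[1]*h[1] = 0
  r_xh[1] = x[0]*h[1] + x[1]*h[2] = -3
  r_xh[2] = x[0]*h[2] = -1
r_xh = [4, 0, -3, -1] (for k = -1, ..., 2)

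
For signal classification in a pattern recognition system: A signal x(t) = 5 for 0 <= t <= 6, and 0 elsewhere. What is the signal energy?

Energy = integral of |x(t)|^2 dt over the signal duration
= 5^2 * 6 = 25 * 6 = 150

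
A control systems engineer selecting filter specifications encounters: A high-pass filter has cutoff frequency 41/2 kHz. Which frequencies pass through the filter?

A high-pass filter passes all frequencies above the cutoff frequency 41/2 kHz and attenuates lower frequencies.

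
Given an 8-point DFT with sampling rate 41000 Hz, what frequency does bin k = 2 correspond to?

The frequency of DFT bin k is: f_k = k * f_s / N
f_2 = 2 * 41000 / 8 = 10250 Hz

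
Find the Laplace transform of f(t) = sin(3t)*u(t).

Standard pair: sin(wt)*u(t) <-> w/(s^2+w^2)
With w = 3: L{sin(3t)*u(t)} = 3/(s^2+9)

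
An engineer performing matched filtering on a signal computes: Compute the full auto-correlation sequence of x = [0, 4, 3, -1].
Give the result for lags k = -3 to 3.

r_xx[k] = sum_m x[m]*x[m+k], indexed from 0, for k = -3 to 3:
  r_xx[-3] = x[3]*x[0] = 0
  r_xx[-2] = x[2]*x[0] + x[3]*x[1] = -4
  r_xx[-1] = x[1]*x[0] + x[2]*x[1] + x[3]*x[2] = 9
  r_xx[0] = x[0]*x[0] + x[1]*x[1] + x[2]*x[2] + x[3]*x[3] = 26
  r_xx[1] = x[0]*x[1] + x[1]*x[2] + x[2]*x[3] = 9
  r_xx[2] = x[0]*x[2] + x[1]*x[3] = -4
  r_xx[3] = x[0]*x[3] = 0
r_xx = [0, -4, 9, 26, 9, -4, 0]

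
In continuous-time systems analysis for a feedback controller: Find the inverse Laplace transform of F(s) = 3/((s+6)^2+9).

Standard pair: w/((s+a)^2+w^2) <-> e^(-at)*sin(wt)*u(t)
With a=6, w=3: f(t) = e^(-6t)*sin(3t)*u(t)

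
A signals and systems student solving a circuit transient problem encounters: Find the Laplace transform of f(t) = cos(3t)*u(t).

Standard pair: cos(wt)*u(t) <-> s/(s^2+w^2)
With w = 3: L{cos(3t)*u(t)} = s/(s^2+9)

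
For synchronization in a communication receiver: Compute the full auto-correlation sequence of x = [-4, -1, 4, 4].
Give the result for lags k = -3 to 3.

r_xx[k] = sum_m x[m]*x[m+k], indexed from 0, for k = -3 to 3:
  r_xx[-3] = x[3]*x[0] = -16
  r_xx[-2] = x[2]*x[0] + x[3]*x[1] = -20
  r_xx[-1] = x[1]*x[0] + x[2]*x[1] + x[3]*x[2] = 16
  r_xx[0] = x[0]*x[0] + x[1]*x[1] + x[2]*x[2] + x[3]*x[3] = 49
  r_xx[1] = x[0]*x[1] + x[1]*x[2] + x[2]*x[3] = 16
  r_xx[2] = x[0]*x[2] + x[1]*x[3] = -20
  r_xx[3] = x[0]*x[3] = -16
r_xx = [-16, -20, 16, 49, 16, -20, -16]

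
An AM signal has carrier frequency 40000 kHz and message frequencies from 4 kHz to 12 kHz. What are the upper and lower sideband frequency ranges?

Upper sideband (USB) = fc + [fm_low, fm_high] = 40000 + [4, 12] = [40004, 40012] kHz
Lower sideband (LSB) = fc - [fm_high, fm_low] = 40000 - [12, 4] = [39988, 39996] kHz
Total occupied spectrum: 39988 kHz to 40012 kHz (plus carrier at 40000 kHz)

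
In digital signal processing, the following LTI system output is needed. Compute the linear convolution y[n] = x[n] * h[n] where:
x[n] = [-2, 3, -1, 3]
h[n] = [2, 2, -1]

y[n] = sum_k x[k]*h[n-k]. Output length = len(x) + len(h) - 1 = 4 + 3 - 1 = 6.
y[0] = -2*2 = -4
y[1] = 3*2 + -2*2 = 2
y[2] = -1*2 + 3*2 + -2*-1 = 6
y[3] = 3*2 + -1*2 + 3*-1 = 1
y[4] = 3*2 + -1*-1 = 7
y[5] = 3*-1 = -3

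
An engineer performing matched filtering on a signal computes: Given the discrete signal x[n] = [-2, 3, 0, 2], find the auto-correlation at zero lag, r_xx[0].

The auto-correlation at zero lag r_xx[0] equals the signal energy.
r_xx[0] = sum of x[n]^2 = (-2)^2 + 3^2 + 0^2 + 2^2
= 4 + 9 + 0 + 4 = 17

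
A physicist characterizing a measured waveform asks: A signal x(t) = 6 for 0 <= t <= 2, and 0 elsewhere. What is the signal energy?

Energy = integral of |x(t)|^2 dt over the signal duration
= 6^2 * 2 = 36 * 2 = 72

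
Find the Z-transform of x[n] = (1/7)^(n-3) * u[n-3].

Time-shifting property: if X(z) = Z{x[n]}, then Z{x[n-d]} = z^(-d) * X(z)
X(z) = z/(z - 1/7) for x[n] = (1/7)^n * u[n]
Z{x[n-3]} = z^(-3) * z/(z - 1/7) = z^(-2)/(z - 1/7)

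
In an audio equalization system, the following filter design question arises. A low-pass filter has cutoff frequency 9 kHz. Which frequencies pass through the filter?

A low-pass filter passes all frequencies below the cutoff frequency 9 kHz and attenuates higher frequencies.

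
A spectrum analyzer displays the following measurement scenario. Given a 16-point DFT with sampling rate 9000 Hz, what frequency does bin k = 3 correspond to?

The frequency of DFT bin k is: f_k = k * f_s / N
f_3 = 3 * 9000 / 16 = 3375/2 Hz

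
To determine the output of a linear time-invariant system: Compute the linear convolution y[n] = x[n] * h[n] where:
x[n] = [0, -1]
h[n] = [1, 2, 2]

y[n] = sum_k x[k]*h[n-k]. Output length = len(x) + len(h) - 1 = 2 + 3 - 1 = 4.
y[0] = 0*1 = 0
y[1] = -1*1 + 0*2 = -1
y[2] = -1*2 + 0*2 = -2
y[3] = -1*2 = -2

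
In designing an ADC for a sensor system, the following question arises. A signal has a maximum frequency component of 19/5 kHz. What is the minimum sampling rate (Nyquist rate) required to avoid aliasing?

By the Nyquist-Shannon sampling theorem,
the minimum sampling rate (Nyquist rate) must be at least 2 * f_max.
Nyquist rate = 2 * 19/5 kHz = 38/5 kHz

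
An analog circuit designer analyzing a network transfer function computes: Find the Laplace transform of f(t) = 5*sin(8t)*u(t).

Standard pair: sin(wt)*u(t) <-> w/(s^2+w^2)
With w = 8: L{5*sin(8t)*u(t)} = 40/(s^2+64)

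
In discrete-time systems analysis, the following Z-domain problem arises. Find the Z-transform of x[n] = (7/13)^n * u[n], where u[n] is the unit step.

The Z-transform of a^n * u[n] is z/(z-a) for |z| > |a|.
Here a = 7/13, so X(z) = z/(z - (7/13)) = 13z/(13z - 7)
ROC: |z| > 7/13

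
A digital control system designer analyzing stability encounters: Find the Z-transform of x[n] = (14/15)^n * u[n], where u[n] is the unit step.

The Z-transform of a^n * u[n] is z/(z-a) for |z| > |a|.
Here a = 14/15, so X(z) = z/(z - (14/15)) = 15z/(15z - 14)
ROC: |z| > 14/15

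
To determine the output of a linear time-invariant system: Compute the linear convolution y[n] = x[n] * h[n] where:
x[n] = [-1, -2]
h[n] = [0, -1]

y[n] = sum_k x[k]*h[n-k]. Output length = len(x) + len(h) - 1 = 2 + 2 - 1 = 3.
y[0] = -1*0 = 0
y[1] = -2*0 + -1*-1 = 1
y[2] = -2*-1 = 2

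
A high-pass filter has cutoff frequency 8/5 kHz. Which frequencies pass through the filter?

A high-pass filter passes all frequencies above the cutoff frequency 8/5 kHz and attenuates lower frequencies.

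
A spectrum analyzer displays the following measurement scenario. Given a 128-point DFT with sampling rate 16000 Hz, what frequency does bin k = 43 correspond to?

The frequency of DFT bin k is: f_k = k * f_s / N
f_43 = 43 * 16000 / 128 = 5375 Hz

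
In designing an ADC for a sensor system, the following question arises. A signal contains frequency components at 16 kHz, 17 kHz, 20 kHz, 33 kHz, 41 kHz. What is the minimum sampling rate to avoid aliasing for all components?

The highest frequency component is f_max = 41 kHz.
Nyquist rate = 2 * f_max = 2 * 41 kHz = 82 kHz.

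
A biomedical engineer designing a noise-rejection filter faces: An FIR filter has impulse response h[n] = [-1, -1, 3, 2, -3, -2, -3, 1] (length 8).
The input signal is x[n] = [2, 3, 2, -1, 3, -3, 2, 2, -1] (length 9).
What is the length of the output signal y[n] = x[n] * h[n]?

For linear convolution, the output length is:
len(y) = len(x) + len(h) - 1 = 9 + 8 - 1 = 16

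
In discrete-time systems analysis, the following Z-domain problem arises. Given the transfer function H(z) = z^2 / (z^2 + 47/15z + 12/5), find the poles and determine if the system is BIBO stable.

Poles are roots of the denominator: z^2 + 47/15z + 12/5 = 0.
Quadratic formula: z = [-(47/15) +/- sqrt((47/15)^2 - 4*(12/5))] / 2
Discriminant = 2209/225 - 48/5 = 49/225; sqrt = 7/15.
z = (-47/15 +/- 7/15) / 2 => z = -4/3 or z = -9/5.
|p1| = 9/5, |p2| = 4/3.
For BIBO stability, all poles must lie inside the unit circle (|p| < 1).
System is UNSTABLE since at least one |p| >= 1.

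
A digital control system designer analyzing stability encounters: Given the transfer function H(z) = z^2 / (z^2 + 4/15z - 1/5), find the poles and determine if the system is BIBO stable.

Poles are roots of the denominator: z^2 + 4/15z - 1/5 = 0.
Quadratic formula: z = [-(4/15) +/- sqrt((4/15)^2 - 4*(-1/5))] / 2
Discriminant = 16/225 + 4/5 = 196/225; sqrt = 14/15.
z = (-4/15 +/- 14/15) / 2 => z = 1/3 or z = -3/5.
|p1| = 3/5, |p2| = 1/3.
For BIBO stability, all poles must lie inside the unit circle (|p| < 1).
System is STABLE since both |p| < 1.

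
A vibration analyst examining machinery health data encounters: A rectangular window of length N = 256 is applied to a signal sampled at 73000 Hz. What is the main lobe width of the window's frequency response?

For a rectangular window of length N,
the main lobe width in frequency is 2*f_s/N.
= 2*73000/256 = 9125/16 Hz
This determines the minimum frequency separation for resolving two sinusoids.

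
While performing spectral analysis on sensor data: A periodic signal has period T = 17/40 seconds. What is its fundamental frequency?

The fundamental frequency is the reciprocal of the period.
f = 1/T = 1/(17/40) = 40/17 Hz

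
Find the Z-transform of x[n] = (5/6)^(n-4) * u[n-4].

Time-shifting property: if X(z) = Z{x[n]}, then Z{x[n-d]} = z^(-d) * X(z)
X(z) = z/(z - 5/6) for x[n] = (5/6)^n * u[n]
Z{x[n-4]} = z^(-4) * z/(z - 5/6) = z^(-3)/(z - 5/6)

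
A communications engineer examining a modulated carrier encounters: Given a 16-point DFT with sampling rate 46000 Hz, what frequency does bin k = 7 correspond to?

The frequency of DFT bin k is: f_k = k * f_s / N
f_7 = 7 * 46000 / 16 = 20125 Hz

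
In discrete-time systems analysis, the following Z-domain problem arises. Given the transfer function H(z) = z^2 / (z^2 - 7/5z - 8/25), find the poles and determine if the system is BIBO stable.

Poles are roots of the denominator: z^2 - 7/5z - 8/25 = 0.
Quadratic formula: z = [-(-7/5) +/- sqrt((-7/5)^2 - 4*(-8/25))] / 2
Discriminant = 49/25 + 32/25 = 81/25; sqrt = 9/5.
z = (7/5 +/- 9/5) / 2 => z = 8/5 or z = -1/5.
|p1| = 8/5, |p2| = 1/5.
For BIBO stability, all poles must lie inside the unit circle (|p| < 1).
System is UNSTABLE since at least one |p| >= 1.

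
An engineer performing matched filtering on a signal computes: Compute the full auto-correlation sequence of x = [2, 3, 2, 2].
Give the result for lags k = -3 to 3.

r_xx[k] = sum_m x[m]*x[m+k], indexed from 0, for k = -3 to 3:
  r_xx[-3] = x[3]*x[0] = 4
  r_xx[-2] = x[2]*x[0] + x[3]*x[1] = 10
  r_xx[-1] = x[1]*x[0] + x[2]*x[1] + x[3]*x[2] = 16
  r_xx[0] = x[0]*x[0] + x[1]*x[1] + x[2]*x[2] + x[3]*x[3] = 21
  r_xx[1] = x[0]*x[1] + x[1]*x[2] + x[2]*x[3] = 16
  r_xx[2] = x[0]*x[2] + x[1]*x[3] = 10
  r_xx[3] = x[0]*x[3] = 4
r_xx = [4, 10, 16, 21, 16, 10, 4]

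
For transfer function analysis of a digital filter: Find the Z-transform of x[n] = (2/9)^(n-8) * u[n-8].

Time-shifting property: if X(z) = Z{x[n]}, then Z{x[n-d]} = z^(-d) * X(z)
X(z) = z/(z - 2/9) for x[n] = (2/9)^n * u[n]
Z{x[n-8]} = z^(-8) * z/(z - 2/9) = z^(-7)/(z - 2/9)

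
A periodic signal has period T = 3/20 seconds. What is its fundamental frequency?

The fundamental frequency is the reciprocal of the period.
f = 1/T = 1/(3/20) = 20/3 Hz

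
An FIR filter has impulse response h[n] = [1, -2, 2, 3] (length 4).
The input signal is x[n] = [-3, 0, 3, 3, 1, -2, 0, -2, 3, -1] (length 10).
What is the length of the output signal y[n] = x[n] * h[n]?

For linear convolution, the output length is:
len(y) = len(x) + len(h) - 1 = 10 + 4 - 1 = 13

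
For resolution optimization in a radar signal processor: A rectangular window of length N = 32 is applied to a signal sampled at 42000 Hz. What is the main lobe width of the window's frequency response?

For a rectangular window of length N,
the main lobe width in frequency is 2*f_s/N.
= 2*42000/32 = 2625 Hz
This determines the minimum frequency separation for resolving two sinusoids.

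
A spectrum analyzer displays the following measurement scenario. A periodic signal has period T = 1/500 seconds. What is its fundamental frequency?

The fundamental frequency is the reciprocal of the period.
f = 1/T = 1/(1/500) = 500 Hz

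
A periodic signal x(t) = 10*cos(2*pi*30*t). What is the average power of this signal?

Average power of A*cos(wt) is A^2/2.
P = 10^2 / 2 = 100/2 = 50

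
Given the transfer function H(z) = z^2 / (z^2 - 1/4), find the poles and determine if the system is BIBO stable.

Poles are roots of the denominator: z^2 - 1/4 = 0.
Quadratic formula: z = [-(0) +/- sqrt((0)^2 - 4*(-1/4))] / 2
Discriminant = 0 + 1 = 1; sqrt = 1.
z = (0 +/- 1) / 2 => z = 1/2 or z = -1/2.
|p1| = 1/2, |p2| = 1/2.
For BIBO stability, all poles must lie inside the unit circle (|p| < 1).
System is STABLE since both |p| < 1.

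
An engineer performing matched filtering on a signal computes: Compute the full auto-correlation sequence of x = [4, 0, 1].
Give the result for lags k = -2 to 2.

r_xx[k] = sum_m x[m]*x[m+k], indexed from 0, for k = -2 to 2:
  r_xx[-2] = x[2]*x[0] = 4
  r_xx[-1] = x[1]*x[0] + x[2]*x[1] = 0
  r_xx[0] = x[0]*x[0] + x[1]*x[1] + x[2]*x[2] = 17
  r_xx[1] = x[0]*x[1] + x[1]*x[2] = 0
  r_xx[2] = x[0]*x[2] = 4
r_xx = [4, 0, 17, 0, 4]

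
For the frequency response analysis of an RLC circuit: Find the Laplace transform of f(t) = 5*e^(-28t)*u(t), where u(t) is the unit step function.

Standard Laplace transform pair:
e^(-at)*u(t) <-> 1/(s+a)
With a = 28: L{5*e^(-28t)*u(t)} = 5/(s+28), ROC: Re(s) > -28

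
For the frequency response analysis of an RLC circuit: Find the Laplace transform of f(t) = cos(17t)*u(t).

Standard pair: cos(wt)*u(t) <-> s/(s^2+w^2)
With w = 17: L{cos(17t)*u(t)} = s/(s^2+289)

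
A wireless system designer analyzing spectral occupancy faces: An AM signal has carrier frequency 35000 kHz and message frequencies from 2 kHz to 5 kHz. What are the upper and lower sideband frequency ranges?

Upper sideband (USB) = fc + [fm_low, fm_high] = 35000 + [2, 5] = [35002, 35005] kHz
Lower sideband (LSB) = fc - [fm_high, fm_low] = 35000 - [5, 2] = [34995, 34998] kHz
Total occupied spectrum: 34995 kHz to 35005 kHz (plus carrier at 35000 kHz)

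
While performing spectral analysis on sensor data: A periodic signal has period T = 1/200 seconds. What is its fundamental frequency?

The fundamental frequency is the reciprocal of the period.
f = 1/T = 1/(1/200) = 200 Hz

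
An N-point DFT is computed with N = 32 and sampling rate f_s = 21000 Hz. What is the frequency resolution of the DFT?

DFT frequency resolution = f_s / N
= 21000 / 32 = 2625/4 Hz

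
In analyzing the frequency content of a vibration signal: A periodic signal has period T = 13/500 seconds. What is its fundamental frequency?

The fundamental frequency is the reciprocal of the period.
f = 1/T = 1/(13/500) = 500/13 Hz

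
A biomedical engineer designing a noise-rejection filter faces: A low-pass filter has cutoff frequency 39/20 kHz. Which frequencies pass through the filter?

A low-pass filter passes all frequencies below the cutoff frequency 39/20 kHz and attenuates higher frequencies.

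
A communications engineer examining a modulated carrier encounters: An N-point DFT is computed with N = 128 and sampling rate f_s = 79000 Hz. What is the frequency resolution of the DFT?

DFT frequency resolution = f_s / N
= 79000 / 128 = 9875/16 Hz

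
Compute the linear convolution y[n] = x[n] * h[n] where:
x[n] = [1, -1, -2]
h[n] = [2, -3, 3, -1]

y[n] = sum_k x[k]*h[n-k]. Output length = len(x) + len(h) - 1 = 3 + 4 - 1 = 6.
y[0] = 1*2 = 2
y[1] = -1*2 + 1*-3 = -5
y[2] = -2*2 + -1*-3 + 1*3 = 2
y[3] = -2*-3 + -1*3 + 1*-1 = 2
y[4] = -2*3 + -1*-1 = -5
y[5] = -2*-1 = 2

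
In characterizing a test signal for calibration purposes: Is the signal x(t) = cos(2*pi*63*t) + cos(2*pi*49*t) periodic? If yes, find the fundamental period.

f1 = 63 Hz, f2 = 49 Hz
Period T1 = 1/63, T2 = 1/49
Ratio T1/T2 = 49/63, which is rational.
The signal is periodic with fundamental period T = 1/GCD(63,49) = 1/7 s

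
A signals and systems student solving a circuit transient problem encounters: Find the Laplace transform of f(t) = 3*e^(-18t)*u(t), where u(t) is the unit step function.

Standard Laplace transform pair:
e^(-at)*u(t) <-> 1/(s+a)
With a = 18: L{3*e^(-18t)*u(t)} = 3/(s+18), ROC: Re(s) > -18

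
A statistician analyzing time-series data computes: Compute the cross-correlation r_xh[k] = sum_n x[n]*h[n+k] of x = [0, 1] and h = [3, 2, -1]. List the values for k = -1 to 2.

Both sequences indexed from 0 and zero outside their support.
Lags with overlap: k = -1 to 2.
  r_xh[-1] = x[1]*h[0] = 3
  r_xh[0] = x[0]*h[0] + x[1]*h[1] = 2
  r_xh[1] = x[0]*h[1] + x[1]*h[2] = -1
  r_xh[2] = x[0]*h[2] = 0
r_xh = [3, 2, -1, 0] (for k = -1, ..., 2)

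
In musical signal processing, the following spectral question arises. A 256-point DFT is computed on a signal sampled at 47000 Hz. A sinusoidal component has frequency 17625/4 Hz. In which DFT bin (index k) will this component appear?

DFT frequency resolution = f_s/N = 47000/256 = 5875/32 Hz
Bin index k = f_signal / resolution = 17625/4 / 5875/32 = 24
The signal frequency 17625/4 Hz falls in DFT bin k = 24.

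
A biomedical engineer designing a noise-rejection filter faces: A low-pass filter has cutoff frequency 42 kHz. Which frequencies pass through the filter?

A low-pass filter passes all frequencies below the cutoff frequency 42 kHz and attenuates higher frequencies.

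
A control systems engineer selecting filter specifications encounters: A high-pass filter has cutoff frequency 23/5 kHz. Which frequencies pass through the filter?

A high-pass filter passes all frequencies above the cutoff frequency 23/5 kHz and attenuates lower frequencies.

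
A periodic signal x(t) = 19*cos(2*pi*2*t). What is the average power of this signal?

Average power of A*cos(wt) is A^2/2.
P = 19^2 / 2 = 361/2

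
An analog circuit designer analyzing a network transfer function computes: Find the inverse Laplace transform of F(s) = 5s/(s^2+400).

Standard pair: s/(s^2+w^2) <-> cos(wt)*u(t)
With k=5, w=20: f(t) = 5*cos(20t)*u(t)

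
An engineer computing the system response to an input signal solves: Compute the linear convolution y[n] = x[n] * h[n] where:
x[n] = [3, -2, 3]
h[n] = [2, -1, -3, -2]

y[n] = sum_k x[k]*h[n-k]. Output length = len(x) + len(h) - 1 = 3 + 4 - 1 = 6.
y[0] = 3*2 = 6
y[1] = -2*2 + 3*-1 = -7
y[2] = 3*2 + -2*-1 + 3*-3 = -1
y[3] = 3*-1 + -2*-3 + 3*-2 = -3
y[4] = 3*-3 + -2*-2 = -5
y[5] = 3*-2 = -6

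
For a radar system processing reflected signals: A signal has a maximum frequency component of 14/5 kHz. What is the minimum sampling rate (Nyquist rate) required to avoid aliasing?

By the Nyquist-Shannon sampling theorem,
the minimum sampling rate (Nyquist rate) must be at least 2 * f_max.
Nyquist rate = 2 * 14/5 kHz = 28/5 kHz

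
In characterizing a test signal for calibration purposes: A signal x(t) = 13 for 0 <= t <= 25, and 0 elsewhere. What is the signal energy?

Energy = integral of |x(t)|^2 dt over the signal duration
= 13^2 * 25 = 169 * 25 = 4225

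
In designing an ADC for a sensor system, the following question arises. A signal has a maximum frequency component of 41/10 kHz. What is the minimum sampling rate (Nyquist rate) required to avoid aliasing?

By the Nyquist-Shannon sampling theorem,
the minimum sampling rate (Nyquist rate) must be at least 2 * f_max.
Nyquist rate = 2 * 41/10 kHz = 41/5 kHz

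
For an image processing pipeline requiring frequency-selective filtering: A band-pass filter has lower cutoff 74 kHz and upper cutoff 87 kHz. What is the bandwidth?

Bandwidth = f_high - f_low
= 87 kHz - 74 kHz = 13 kHz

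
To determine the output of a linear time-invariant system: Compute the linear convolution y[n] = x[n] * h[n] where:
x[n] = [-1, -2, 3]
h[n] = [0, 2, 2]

y[n] = sum_k x[k]*h[n-k]. Output length = len(x) + len(h) - 1 = 3 + 3 - 1 = 5.
y[0] = -1*0 = 0
y[1] = -2*0 + -1*2 = -2
y[2] = 3*0 + -2*2 + -1*2 = -6
y[3] = 3*2 + -2*2 = 2
y[4] = 3*2 = 6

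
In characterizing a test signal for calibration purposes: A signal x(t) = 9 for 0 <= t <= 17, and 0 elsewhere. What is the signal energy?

Energy = integral of |x(t)|^2 dt over the signal duration
= 9^2 * 17 = 81 * 17 = 1377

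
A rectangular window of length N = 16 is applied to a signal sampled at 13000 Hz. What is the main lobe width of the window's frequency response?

For a rectangular window of length N,
the main lobe width in frequency is 2*f_s/N.
= 2*13000/16 = 1625 Hz
This determines the minimum frequency separation for resolving two sinusoids.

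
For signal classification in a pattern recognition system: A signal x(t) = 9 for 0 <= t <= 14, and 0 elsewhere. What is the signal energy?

Energy = integral of |x(t)|^2 dt over the signal duration
= 9^2 * 14 = 81 * 14 = 1134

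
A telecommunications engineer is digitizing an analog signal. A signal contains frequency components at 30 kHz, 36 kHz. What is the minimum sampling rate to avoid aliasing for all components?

The highest frequency component is f_max = 36 kHz.
Nyquist rate = 2 * f_max = 2 * 36 kHz = 72 kHz.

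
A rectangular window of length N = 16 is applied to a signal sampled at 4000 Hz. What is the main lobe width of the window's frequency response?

For a rectangular window of length N,
the main lobe width in frequency is 2*f_s/N.
= 2*4000/16 = 500 Hz
This determines the minimum frequency separation for resolving two sinusoids.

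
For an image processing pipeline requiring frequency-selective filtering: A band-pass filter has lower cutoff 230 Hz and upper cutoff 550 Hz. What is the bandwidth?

Bandwidth = f_high - f_low
= 550 Hz - 230 Hz = 320 Hz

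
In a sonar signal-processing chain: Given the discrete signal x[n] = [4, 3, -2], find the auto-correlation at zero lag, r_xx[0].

The auto-correlation at zero lag r_xx[0] equals the signal energy.
r_xx[0] = sum of x[n]^2 = 4^2 + 3^2 + (-2)^2
= 16 + 9 + 4 = 29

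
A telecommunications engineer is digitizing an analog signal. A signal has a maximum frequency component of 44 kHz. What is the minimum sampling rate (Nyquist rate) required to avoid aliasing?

By the Nyquist-Shannon sampling theorem,
the minimum sampling rate (Nyquist rate) must be at least 2 * f_max.
Nyquist rate = 2 * 44 kHz = 88 kHz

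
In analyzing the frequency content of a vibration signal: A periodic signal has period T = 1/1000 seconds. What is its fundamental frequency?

The fundamental frequency is the reciprocal of the period.
f = 1/T = 1/(1/1000) = 1000 Hz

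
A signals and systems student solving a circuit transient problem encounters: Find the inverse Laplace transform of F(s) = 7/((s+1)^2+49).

Standard pair: w/((s+a)^2+w^2) <-> e^(-at)*sin(wt)*u(t)
With a=1, w=7: f(t) = e^(-t)*sin(7t)*u(t)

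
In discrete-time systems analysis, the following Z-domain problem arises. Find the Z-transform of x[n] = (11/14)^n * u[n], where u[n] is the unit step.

The Z-transform of a^n * u[n] is z/(z-a) for |z| > |a|.
Here a = 11/14, so X(z) = z/(z - (11/14)) = 14z/(14z - 11)
ROC: |z| > 11/14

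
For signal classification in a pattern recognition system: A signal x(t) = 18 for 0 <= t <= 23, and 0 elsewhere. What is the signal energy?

Energy = integral of |x(t)|^2 dt over the signal duration
= 18^2 * 23 = 324 * 23 = 7452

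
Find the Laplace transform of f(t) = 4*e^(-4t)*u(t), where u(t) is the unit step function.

Standard Laplace transform pair:
e^(-at)*u(t) <-> 1/(s+a)
With a = 4: L{4*e^(-4t)*u(t)} = 4/(s+4), ROC: Re(s) > -4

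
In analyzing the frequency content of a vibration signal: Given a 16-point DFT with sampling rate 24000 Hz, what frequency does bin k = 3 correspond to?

The frequency of DFT bin k is: f_k = k * f_s / N
f_3 = 3 * 24000 / 16 = 4500 Hz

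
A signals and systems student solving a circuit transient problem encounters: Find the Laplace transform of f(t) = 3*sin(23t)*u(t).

Standard pair: sin(wt)*u(t) <-> w/(s^2+w^2)
With w = 23: L{3*sin(23t)*u(t)} = 69/(s^2+529)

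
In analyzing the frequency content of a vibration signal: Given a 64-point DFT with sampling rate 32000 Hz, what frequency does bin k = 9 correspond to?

The frequency of DFT bin k is: f_k = k * f_s / N
f_9 = 9 * 32000 / 64 = 4500 Hz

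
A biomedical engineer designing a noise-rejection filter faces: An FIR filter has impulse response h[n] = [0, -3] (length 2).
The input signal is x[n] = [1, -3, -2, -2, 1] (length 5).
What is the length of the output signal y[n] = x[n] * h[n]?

For linear convolution, the output length is:
len(y) = len(x) + len(h) - 1 = 5 + 2 - 1 = 6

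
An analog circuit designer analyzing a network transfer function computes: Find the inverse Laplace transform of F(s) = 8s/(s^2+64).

Standard pair: s/(s^2+w^2) <-> cos(wt)*u(t)
With k=8, w=8: f(t) = 8*cos(8t)*u(t)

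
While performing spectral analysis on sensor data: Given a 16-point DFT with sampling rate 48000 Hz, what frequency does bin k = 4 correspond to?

The frequency of DFT bin k is: f_k = k * f_s / N
f_4 = 4 * 48000 / 16 = 12000 Hz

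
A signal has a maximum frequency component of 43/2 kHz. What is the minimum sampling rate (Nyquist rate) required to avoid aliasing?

By the Nyquist-Shannon sampling theorem,
the minimum sampling rate (Nyquist rate) must be at least 2 * f_max.
Nyquist rate = 2 * 43/2 kHz = 43 kHz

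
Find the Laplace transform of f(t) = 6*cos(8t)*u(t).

Standard pair: cos(wt)*u(t) <-> s/(s^2+w^2)
With w = 8: L{6*cos(8t)*u(t)} = 6s/(s^2+64)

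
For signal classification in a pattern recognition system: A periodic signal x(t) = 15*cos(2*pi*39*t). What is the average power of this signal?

Average power of A*cos(wt) is A^2/2.
P = 15^2 / 2 = 225/2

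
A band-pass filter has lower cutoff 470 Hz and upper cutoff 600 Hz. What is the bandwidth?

Bandwidth = f_high - f_low
= 600 Hz - 470 Hz = 130 Hz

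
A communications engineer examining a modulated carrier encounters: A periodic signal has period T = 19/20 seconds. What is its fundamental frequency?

The fundamental frequency is the reciprocal of the period.
f = 1/T = 1/(19/20) = 20/19 Hz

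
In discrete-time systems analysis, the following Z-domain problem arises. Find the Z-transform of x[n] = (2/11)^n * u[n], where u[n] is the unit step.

The Z-transform of a^n * u[n] is z/(z-a) for |z| > |a|.
Here a = 2/11, so X(z) = z/(z - (2/11)) = 11z/(11z - 2)
ROC: |z| > 2/11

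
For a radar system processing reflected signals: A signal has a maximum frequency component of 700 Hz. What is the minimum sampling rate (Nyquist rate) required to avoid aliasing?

By the Nyquist-Shannon sampling theorem,
the minimum sampling rate (Nyquist rate) must be at least 2 * f_max.
Nyquist rate = 2 * 700 Hz = 1400 Hz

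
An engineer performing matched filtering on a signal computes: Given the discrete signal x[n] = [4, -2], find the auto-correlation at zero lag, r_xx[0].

The auto-correlation at zero lag r_xx[0] equals the signal energy.
r_xx[0] = sum of x[n]^2 = 4^2 + (-2)^2
= 16 + 4 = 20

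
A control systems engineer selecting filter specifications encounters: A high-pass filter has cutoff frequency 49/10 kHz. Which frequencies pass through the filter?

A high-pass filter passes all frequencies above the cutoff frequency 49/10 kHz and attenuates lower frequencies.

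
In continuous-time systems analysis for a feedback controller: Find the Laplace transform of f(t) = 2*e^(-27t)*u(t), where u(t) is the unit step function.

Standard Laplace transform pair:
e^(-at)*u(t) <-> 1/(s+a)
With a = 27: L{2*e^(-27t)*u(t)} = 2/(s+27), ROC: Re(s) > -27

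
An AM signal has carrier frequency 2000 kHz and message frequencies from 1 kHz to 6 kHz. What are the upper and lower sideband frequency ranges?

Upper sideband (USB) = fc + [fm_low, fm_high] = 2000 + [1, 6] = [2001, 2006] kHz
Lower sideband (LSB) = fc - [fm_high, fm_low] = 2000 - [6, 1] = [1994, 1999] kHz
Total occupied spectrum: 1994 kHz to 2006 kHz (plus carrier at 2000 kHz)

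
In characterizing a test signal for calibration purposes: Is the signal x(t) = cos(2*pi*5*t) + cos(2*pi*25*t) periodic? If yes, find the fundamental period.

f1 = 5 Hz, f2 = 25 Hz
Period T1 = 1/5, T2 = 1/25
Ratio T1/T2 = 25/5, which is rational.
The signal is periodic with fundamental period T = 1/GCD(5,25) = 1/5 s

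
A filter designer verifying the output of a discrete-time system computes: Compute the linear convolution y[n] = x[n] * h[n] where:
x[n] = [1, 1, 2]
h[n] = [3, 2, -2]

y[n] = sum_k x[k]*h[n-k]. Output length = len(x) + len(h) - 1 = 3 + 3 - 1 = 5.
y[0] = 1*3 = 3
y[1] = 1*3 + 1*2 = 5
y[2] = 2*3 + 1*2 + 1*-2 = 6
y[3] = 2*2 + 1*-2 = 2
y[4] = 2*-2 = -4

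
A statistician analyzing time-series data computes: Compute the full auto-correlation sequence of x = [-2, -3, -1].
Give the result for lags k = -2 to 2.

r_xx[k] = sum_m x[m]*x[m+k], indexed from 0, for k = -2 to 2:
  r_xx[-2] = x[2]*x[0] = 2
  r_xx[-1] = x[1]*x[0] + x[2]*x[1] = 9
  r_xx[0] = x[0]*x[0] + x[1]*x[1] + x[2]*x[2] = 14
  r_xx[1] = x[0]*x[1] + x[1]*x[2] = 9
  r_xx[2] = x[0]*x[2] = 2
r_xx = [2, 9, 14, 9, 2]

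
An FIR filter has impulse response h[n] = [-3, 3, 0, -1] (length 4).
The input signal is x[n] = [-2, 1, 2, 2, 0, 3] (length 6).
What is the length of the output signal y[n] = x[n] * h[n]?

For linear convolution, the output length is:
len(y) = len(x) + len(h) - 1 = 6 + 4 - 1 = 9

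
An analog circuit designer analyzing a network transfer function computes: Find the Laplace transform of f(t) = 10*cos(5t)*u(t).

Standard pair: cos(wt)*u(t) <-> s/(s^2+w^2)
With w = 5: L{10*cos(5t)*u(t)} = 10s/(s^2+25)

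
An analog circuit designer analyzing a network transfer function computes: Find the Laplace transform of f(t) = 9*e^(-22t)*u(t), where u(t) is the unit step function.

Standard Laplace transform pair:
e^(-at)*u(t) <-> 1/(s+a)
With a = 22: L{9*e^(-22t)*u(t)} = 9/(s+22), ROC: Re(s) > -22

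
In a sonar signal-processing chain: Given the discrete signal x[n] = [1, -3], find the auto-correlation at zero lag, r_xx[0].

The auto-correlation at zero lag r_xx[0] equals the signal energy.
r_xx[0] = sum of x[n]^2 = 1^2 + (-3)^2
= 1 + 9 = 10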